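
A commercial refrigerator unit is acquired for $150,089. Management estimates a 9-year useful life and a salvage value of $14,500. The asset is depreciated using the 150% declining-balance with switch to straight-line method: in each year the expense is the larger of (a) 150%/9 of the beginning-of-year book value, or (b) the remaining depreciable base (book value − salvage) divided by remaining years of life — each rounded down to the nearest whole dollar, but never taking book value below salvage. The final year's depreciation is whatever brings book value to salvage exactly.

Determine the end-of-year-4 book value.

Depreciable base = $150,089 − $14,500 = $135,589.
Year 1: DB = ⌊$150,089 × 150%/9⌋ = $25,014; SL = ⌊$135,589/9⌋ = $15,065 → take DB $25,014. Book value $125,075.
Year 2: DB = ⌊$125,075 × 150%/9⌋ = $20,845; SL = ⌊$110,575/8⌋ = $13,821 → take DB $20,845. Book value $104,230.
Year 3: DB = ⌊$104,230 × 150%/9⌋ = $17,371; SL = ⌊$89,730/7⌋ = $12,818 → take DB $17,371. Book value $86,859.
Year 4: DB = ⌊$86,859 × 150%/9⌋ = $14,476; SL = ⌊$72,359/6⌋ = $12,059 → take DB $14,476. Book value $72,383.

$72,383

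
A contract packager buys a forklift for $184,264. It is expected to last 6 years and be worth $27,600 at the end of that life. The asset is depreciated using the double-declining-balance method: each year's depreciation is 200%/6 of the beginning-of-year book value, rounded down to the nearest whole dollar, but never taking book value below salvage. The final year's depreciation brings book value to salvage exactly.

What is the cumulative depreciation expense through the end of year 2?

$102,368

Depreciable base = $184,264 − $27,600 = $156,664.
Year 1: ⌊$184,264 × 200%/6⌋ = $61,421. Book value $122,843.
Year 2: ⌊$122,843 × 200%/6⌋ = $40,947. Book value $81,896.
Accumulated through year 2 = $184,264 − $81,896 = $102,368.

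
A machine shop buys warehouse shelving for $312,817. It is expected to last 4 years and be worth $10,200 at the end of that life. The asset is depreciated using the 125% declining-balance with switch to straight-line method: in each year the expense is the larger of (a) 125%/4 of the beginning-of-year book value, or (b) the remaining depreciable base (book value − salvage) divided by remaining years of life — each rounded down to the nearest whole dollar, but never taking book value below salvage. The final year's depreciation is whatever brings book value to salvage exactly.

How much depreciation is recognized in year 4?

Depreciable base = $312,817 − $10,200 = $302,617.
Year 1: DB = ⌊$312,817 × 125%/4⌋ = $97,755; SL = ⌊$302,617/4⌋ = $75,654 → take DB $97,755. Book value $215,062.
Year 2: DB = ⌊$215,062 × 125%/4⌋ = $67,206; SL = ⌊$204,862/3⌋ = $68,287 → take SL $68,287. Book value $146,775.
Year 3: DB = ⌊$146,775 × 125%/4⌋ = $45,867; SL = ⌊$136,575/2⌋ = $68,287 → take SL $68,287. Book value $78,488.
Year 4 (final): $78,488 − $10,200 = $68,288. Book value $10,200.

$68,288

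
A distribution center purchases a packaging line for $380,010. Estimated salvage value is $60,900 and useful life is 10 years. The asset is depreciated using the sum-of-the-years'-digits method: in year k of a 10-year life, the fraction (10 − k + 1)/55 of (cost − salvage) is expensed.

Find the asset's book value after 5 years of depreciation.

$147,930

Depreciable base = $380,010 − $60,900 = $319,110.
Sum of the years' digits = 10+9+8+7+6+5+4+3+2+1 = 55.
Year 1: $319,110 × 10/55 = $58,020. Book value $321,990.
Year 2: $319,110 × 9/55 = $52,218. Book value $269,772.
Year 3: $319,110 × 8/55 = $46,416. Book value $223,356.
Year 4: $319,110 × 7/55 = $40,614. Book value $182,742.
Year 5: $319,110 × 6/55 = $34,812. Book value $147,930.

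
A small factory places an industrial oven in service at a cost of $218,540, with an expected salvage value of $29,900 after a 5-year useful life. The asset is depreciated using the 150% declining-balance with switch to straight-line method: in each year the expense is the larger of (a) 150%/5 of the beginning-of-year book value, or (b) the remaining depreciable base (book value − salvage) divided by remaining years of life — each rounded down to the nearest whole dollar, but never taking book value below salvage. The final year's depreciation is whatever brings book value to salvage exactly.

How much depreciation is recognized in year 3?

$32,125

Depreciable base = $218,540 − $29,900 = $188,640.
Year 1: DB = ⌊$218,540 × 150%/5⌋ = $65,562; SL = ⌊$188,640/5⌋ = $37,728 → take DB $65,562. Book value $152,978.
Year 2: DB = ⌊$152,978 × 150%/5⌋ = $45,893; SL = ⌊$123,078/4⌋ = $30,769 → take DB $45,893. Book value $107,085.
Year 3: DB = ⌊$107,085 × 150%/5⌋ = $32,125; SL = ⌊$77,185/3⌋ = $25,728 → take DB $32,125. Book value $74,960.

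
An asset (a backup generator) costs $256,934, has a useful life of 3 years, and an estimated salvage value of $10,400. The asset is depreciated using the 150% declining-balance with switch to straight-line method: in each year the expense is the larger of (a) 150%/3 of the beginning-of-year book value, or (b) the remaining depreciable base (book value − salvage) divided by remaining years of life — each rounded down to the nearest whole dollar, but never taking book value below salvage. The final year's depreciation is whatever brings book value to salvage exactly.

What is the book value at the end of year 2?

$64,234

Depreciable base = $256,934 − $10,400 = $246,534.
Year 1: DB = ⌊$256,934 × 150%/3⌋ = $128,467; SL = ⌊$246,534/3⌋ = $82,178 → take DB $128,467. Book value $128,467.
Year 2: DB = ⌊$128,467 × 150%/3⌋ = $64,233; SL = ⌊$118,067/2⌋ = $59,033 → take DB $64,233. Book value $64,234.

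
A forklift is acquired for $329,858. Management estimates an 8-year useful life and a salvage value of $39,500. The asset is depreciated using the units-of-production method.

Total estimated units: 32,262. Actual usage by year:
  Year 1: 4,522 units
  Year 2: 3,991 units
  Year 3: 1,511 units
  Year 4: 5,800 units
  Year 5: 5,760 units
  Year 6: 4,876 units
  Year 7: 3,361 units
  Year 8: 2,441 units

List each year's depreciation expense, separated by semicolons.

$40,698; $35,919; $13,599; $52,200; $51,840; $43,884; $30,249; $21,969

Depreciable base = $329,858 − $39,500 = $290,358.
Rate = $290,358 / 32,262 units = $9 per unit.
Year 1: 4,522 × $9 = $40,698. Book value $289,160.
Year 2: 3,991 × $9 = $35,919. Book value $253,241.
Year 3: 1,511 × $9 = $13,599. Book value $239,642.
Year 4: 5,800 × $9 = $52,200. Book value $187,442.
Year 5: 5,760 × $9 = $51,840. Book value $135,602.
Year 6: 4,876 × $9 = $43,884. Book value $91,718.
Year 7: 3,361 × $9 = $30,249. Book value $61,469.
Year 8: 2,441 × $9 = $21,969. Book value $39,500.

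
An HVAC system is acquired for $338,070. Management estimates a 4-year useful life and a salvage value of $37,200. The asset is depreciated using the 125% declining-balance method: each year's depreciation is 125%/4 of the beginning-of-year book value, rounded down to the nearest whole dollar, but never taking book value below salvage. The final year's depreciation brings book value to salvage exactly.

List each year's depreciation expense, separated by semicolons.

$105,646; $72,632; $49,935; $72,657

Depreciable base = $338,070 − $37,200 = $300,870.
Year 1: ⌊$338,070 × 125%/4⌋ = $105,646. Book value $232,424.
Year 2: ⌊$232,424 × 125%/4⌋ = $72,632. Book value $159,792.
Year 3: ⌊$159,792 × 125%/4⌋ = $49,935. Book value $109,857.
Year 4 (final): $109,857 − $37,200 = $72,657. Book value $37,200.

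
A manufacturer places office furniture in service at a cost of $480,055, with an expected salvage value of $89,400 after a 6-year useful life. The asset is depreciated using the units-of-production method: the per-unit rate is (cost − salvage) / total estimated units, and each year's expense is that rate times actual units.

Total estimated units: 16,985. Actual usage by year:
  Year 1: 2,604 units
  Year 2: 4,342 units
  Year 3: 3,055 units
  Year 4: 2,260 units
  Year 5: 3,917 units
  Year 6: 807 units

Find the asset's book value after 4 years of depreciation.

$198,052

Depreciable base = $480,055 − $89,400 = $390,655.
Rate = $390,655 / 16,985 units = $23 per unit.
Year 1: 2,604 × $23 = $59,892. Book value $420,163.
Year 2: 4,342 × $23 = $99,866. Book value $320,297.
Year 3: 3,055 × $23 = $70,265. Book value $250,032.
Year 4: 2,260 × $23 = $51,980. Book value $198,052.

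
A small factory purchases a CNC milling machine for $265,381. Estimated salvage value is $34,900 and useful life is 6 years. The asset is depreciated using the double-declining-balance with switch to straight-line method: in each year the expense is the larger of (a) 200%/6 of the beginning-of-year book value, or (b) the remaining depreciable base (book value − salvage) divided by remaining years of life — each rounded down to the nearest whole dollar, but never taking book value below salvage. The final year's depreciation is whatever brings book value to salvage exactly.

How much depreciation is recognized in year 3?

$39,316

Depreciable base = $265,381 − $34,900 = $230,481.
Year 1: DB = ⌊$265,381 × 200%/6⌋ = $88,460; SL = ⌊$230,481/6⌋ = $38,413 → take DB $88,460. Book value $176,921.
Year 2: DB = ⌊$176,921 × 200%/6⌋ = $58,973; SL = ⌊$142,021/5⌋ = $28,404 → take DB $58,973. Book value $117,948.
Year 3: DB = ⌊$117,948 × 200%/6⌋ = $39,316; SL = ⌊$83,048/4⌋ = $20,762 → take DB $39,316. Book value $78,632.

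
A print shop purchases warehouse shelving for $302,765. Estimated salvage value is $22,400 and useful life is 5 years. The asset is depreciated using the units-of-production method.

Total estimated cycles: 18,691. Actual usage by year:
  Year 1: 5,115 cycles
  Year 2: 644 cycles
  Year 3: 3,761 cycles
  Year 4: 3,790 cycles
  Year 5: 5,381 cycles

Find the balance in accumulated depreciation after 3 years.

Depreciable base = $302,765 − $22,400 = $280,365.
Rate = $280,365 / 18,691 cycles = $15 per cycle.
Year 1: 5,115 × $15 = $76,725. Book value $226,040.
Year 2: 644 × $15 = $9,660. Book value $216,380.
Year 3: 3,761 × $15 = $56,415. Book value $159,965.
Accumulated through year 3 = $302,765 − $159,965 = $142,800.

$142,800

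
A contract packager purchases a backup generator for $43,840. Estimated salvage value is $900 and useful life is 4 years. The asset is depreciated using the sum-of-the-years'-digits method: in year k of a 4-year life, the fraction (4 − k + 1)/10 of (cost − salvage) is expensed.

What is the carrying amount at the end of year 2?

Depreciable base = $43,840 − $900 = $42,940.
Sum of the years' digits = 4+3+2+1 = 10.
Year 1: $42,940 × 4/10 = $17,176. Book value $26,664.
Year 2: $42,940 × 3/10 = $12,882. Book value $13,782.

$13,782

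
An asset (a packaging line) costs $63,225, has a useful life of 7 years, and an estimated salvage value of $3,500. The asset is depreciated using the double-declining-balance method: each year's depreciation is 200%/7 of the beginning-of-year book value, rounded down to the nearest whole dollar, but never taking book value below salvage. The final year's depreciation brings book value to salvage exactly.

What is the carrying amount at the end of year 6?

$8,398

Depreciable base = $63,225 − $3,500 = $59,725.
Year 1: ⌊$63,225 × 200%/7⌋ = $18,064. Book value $45,161.
Year 2: ⌊$45,161 × 200%/7⌋ = $12,903. Book value $32,258.
Year 3: ⌊$32,258 × 200%/7⌋ = $9,216. Book value $23,042.
Year 4: ⌊$23,042 × 200%/7⌋ = $6,583. Book value $16,459.
Year 5: ⌊$16,459 × 200%/7⌋ = $4,702. Book value $11,757.
Year 6: ⌊$11,757 × 200%/7⌋ = $3,359. Book value $8,398.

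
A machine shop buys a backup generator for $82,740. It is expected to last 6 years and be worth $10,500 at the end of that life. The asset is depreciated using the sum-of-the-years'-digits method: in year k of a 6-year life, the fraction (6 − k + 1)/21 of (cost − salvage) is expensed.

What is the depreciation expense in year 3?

Depreciable base = $82,740 − $10,500 = $72,240.
Sum of the years' digits = 6+5+4+3+2+1 = 21.
Year 1: $72,240 × 6/21 = $20,640. Book value $62,100.
Year 2: $72,240 × 5/21 = $17,200. Book value $44,900.
Year 3: $72,240 × 4/21 = $13,760. Book value $31,140.

$13,760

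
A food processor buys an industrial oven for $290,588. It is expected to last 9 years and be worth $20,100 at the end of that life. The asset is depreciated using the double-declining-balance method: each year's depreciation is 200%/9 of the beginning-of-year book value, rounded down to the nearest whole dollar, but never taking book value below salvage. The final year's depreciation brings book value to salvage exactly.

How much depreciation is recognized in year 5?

$23,631

Depreciable base = $290,588 − $20,100 = $270,488.
Year 1: ⌊$290,588 × 200%/9⌋ = $64,575. Book value $226,013.
Year 2: ⌊$226,013 × 200%/9⌋ = $50,225. Book value $175,788.
Year 3: ⌊$175,788 × 200%/9⌋ = $39,064. Book value $136,724.
Year 4: ⌊$136,724 × 200%/9⌋ = $30,383. Book value $106,341.
Year 5: ⌊$106,341 × 200%/9⌋ = $23,631. Book value $82,710.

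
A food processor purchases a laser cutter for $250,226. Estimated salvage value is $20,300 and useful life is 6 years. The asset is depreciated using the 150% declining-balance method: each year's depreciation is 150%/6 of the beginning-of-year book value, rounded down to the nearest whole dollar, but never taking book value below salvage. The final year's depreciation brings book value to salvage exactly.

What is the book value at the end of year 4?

Depreciable base = $250,226 − $20,300 = $229,926.
Year 1: ⌊$250,226 × 150%/6⌋ = $62,556. Book value $187,670.
Year 2: ⌊$187,670 × 150%/6⌋ = $46,917. Book value $140,753.
Year 3: ⌊$140,753 × 150%/6⌋ = $35,188. Book value $105,565.
Year 4: ⌊$105,565 × 150%/6⌋ = $26,391. Book value $79,174.

$79,174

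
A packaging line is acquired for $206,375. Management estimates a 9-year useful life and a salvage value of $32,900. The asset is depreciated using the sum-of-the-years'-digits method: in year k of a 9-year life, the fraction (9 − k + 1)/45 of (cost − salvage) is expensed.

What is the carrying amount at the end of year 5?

Depreciable base = $206,375 − $32,900 = $173,475.
Sum of the years' digits = 9+8+7+6+5+4+3+2+1 = 45.
Year 1: $173,475 × 9/45 = $34,695. Book value $171,680.
Year 2: $173,475 × 8/45 = $30,840. Book value $140,840.
Year 3: $173,475 × 7/45 = $26,985. Book value $113,855.
Year 4: $173,475 × 6/45 = $23,130. Book value $90,725.
Year 5: $173,475 × 5/45 = $19,275. Book value $71,450.

$71,450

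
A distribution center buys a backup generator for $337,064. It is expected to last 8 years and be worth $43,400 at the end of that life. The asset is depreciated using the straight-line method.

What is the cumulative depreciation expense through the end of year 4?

Depreciable base = $337,064 − $43,400 = $293,664.
Annual expense = $293,664 / 8 = $36,708.
End of year 1: book value $300,356.
End of year 2: book value $263,648.
End of year 3: book value $226,940.
End of year 4: book value $190,232.
Accumulated through year 4 = $337,064 − $190,232 = $146,832.

$146,832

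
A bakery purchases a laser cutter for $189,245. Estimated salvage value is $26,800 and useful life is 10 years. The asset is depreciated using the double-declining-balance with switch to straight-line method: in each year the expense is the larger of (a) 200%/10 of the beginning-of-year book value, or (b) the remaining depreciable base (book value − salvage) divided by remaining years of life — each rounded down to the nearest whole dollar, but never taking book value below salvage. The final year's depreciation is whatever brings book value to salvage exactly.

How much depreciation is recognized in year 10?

Depreciable base = $189,245 − $26,800 = $162,445.
Year 1: DB = ⌊$189,245 × 200%/10⌋ = $37,849; SL = ⌊$162,445/10⌋ = $16,244 → take DB $37,849. Book value $151,396.
Year 2: DB = ⌊$151,396 × 200%/10⌋ = $30,279; SL = ⌊$124,596/9⌋ = $13,844 → take DB $30,279. Book value $121,117.
Year 3: DB = ⌊$121,117 × 200%/10⌋ = $24,223; SL = ⌊$94,317/8⌋ = $11,789 → take DB $24,223. Book value $96,894.
Year 4: DB = ⌊$96,894 × 200%/10⌋ = $19,378; SL = ⌊$70,094/7⌋ = $10,013 → take DB $19,378. Book value $77,516.
Year 5: DB = ⌊$77,516 × 200%/10⌋ = $15,503; SL = ⌊$50,716/6⌋ = $8,452 → take DB $15,503. Book value $62,013.
Year 6: DB = ⌊$62,013 × 200%/10⌋ = $12,402; SL = ⌊$35,213/5⌋ = $7,042 → take DB $12,402. Book value $49,611.
Year 7: DB = ⌊$49,611 × 200%/10⌋ = $9,922; SL = ⌊$22,811/4⌋ = $5,702 → take DB $9,922. Book value $39,689.
Year 8: DB = ⌊$39,689 × 200%/10⌋ = $7,937; SL = ⌊$12,889/3⌋ = $4,296 → take DB $7,937. Book value $31,752.
Year 9: DB = ⌊$31,752 × 200%/10⌋ = $6,350; SL = ⌊$4,952/2⌋ = $2,476 → take DB $6,350, capped at $4,952. Book value $26,800.
Year 10 (final): $26,800 − $26,800 = $0. Book value $26,800.

$0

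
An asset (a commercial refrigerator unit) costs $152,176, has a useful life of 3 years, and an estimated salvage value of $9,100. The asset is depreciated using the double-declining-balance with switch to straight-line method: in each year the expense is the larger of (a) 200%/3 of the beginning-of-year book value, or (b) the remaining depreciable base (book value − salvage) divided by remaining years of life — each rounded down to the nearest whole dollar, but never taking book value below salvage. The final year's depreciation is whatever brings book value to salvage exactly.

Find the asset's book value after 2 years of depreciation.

Depreciable base = $152,176 − $9,100 = $143,076.
Year 1: DB = ⌊$152,176 × 200%/3⌋ = $101,450; SL = ⌊$143,076/3⌋ = $47,692 → take DB $101,450. Book value $50,726.
Year 2: DB = ⌊$50,726 × 200%/3⌋ = $33,817; SL = ⌊$41,626/2⌋ = $20,813 → take DB $33,817. Book value $16,909.

$16,909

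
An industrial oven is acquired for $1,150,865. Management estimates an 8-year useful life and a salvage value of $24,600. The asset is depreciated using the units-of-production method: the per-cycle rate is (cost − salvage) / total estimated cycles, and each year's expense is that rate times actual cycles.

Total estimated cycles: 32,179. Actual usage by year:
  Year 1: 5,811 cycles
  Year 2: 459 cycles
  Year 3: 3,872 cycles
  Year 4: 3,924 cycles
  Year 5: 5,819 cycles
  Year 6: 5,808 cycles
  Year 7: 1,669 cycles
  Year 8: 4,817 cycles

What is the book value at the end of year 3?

Depreciable base = $1,150,865 − $24,600 = $1,126,265.
Rate = $1,126,265 / 32,179 cycles = $35 per cycle.
Year 1: 5,811 × $35 = $203,385. Book value $947,480.
Year 2: 459 × $35 = $16,065. Book value $931,415.
Year 3: 3,872 × $35 = $135,520. Book value $795,895.

$795,895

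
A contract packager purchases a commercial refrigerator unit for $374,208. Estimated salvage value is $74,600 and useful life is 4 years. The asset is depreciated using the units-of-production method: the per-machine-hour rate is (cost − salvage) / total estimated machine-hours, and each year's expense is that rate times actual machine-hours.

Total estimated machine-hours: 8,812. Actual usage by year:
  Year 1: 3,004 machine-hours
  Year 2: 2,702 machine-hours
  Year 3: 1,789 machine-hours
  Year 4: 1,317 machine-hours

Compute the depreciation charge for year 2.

Depreciable base = $374,208 − $74,600 = $299,608.
Rate = $299,608 / 8,812 machine-hours = $34 per machine-hour.
Year 1: 3,004 × $34 = $102,136. Book value $272,072.
Year 2: 2,702 × $34 = $91,868. Book value $180,204.

$91,868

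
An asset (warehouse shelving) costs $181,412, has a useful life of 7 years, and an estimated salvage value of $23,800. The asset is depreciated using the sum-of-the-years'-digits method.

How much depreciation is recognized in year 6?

Depreciable base = $181,412 − $23,800 = $157,612.
Sum of the years' digits = 7+6+5+4+3+2+1 = 28.
Year 1: $157,612 × 7/28 = $39,403. Book value $142,009.
Year 2: $157,612 × 6/28 = $33,774. Book value $108,235.
Year 3: $157,612 × 5/28 = $28,145. Book value $80,090.
Year 4: $157,612 × 4/28 = $22,516. Book value $57,574.
Year 5: $157,612 × 3/28 = $16,887. Book value $40,687.
Year 6: $157,612 × 2/28 = $11,258. Book value $29,429.

$11,258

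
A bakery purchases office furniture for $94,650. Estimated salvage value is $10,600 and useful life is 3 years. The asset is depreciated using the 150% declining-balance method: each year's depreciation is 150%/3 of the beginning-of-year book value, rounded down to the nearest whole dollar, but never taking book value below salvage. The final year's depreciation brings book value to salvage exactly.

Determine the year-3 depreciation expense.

Depreciable base = $94,650 − $10,600 = $84,050.
Year 1: ⌊$94,650 × 150%/3⌋ = $47,325. Book value $47,325.
Year 2: ⌊$47,325 × 150%/3⌋ = $23,662. Book value $23,663.
Year 3 (final): $23,663 − $10,600 = $13,063. Book value $10,600.

$13,063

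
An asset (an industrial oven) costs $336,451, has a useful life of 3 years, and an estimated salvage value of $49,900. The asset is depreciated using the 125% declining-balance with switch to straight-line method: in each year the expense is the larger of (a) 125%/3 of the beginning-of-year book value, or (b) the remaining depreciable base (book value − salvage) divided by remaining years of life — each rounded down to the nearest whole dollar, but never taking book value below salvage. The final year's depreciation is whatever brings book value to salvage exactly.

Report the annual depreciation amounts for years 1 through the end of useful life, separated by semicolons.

$140,187; $81,776; $64,588

Depreciable base = $336,451 − $49,900 = $286,551.
Year 1: DB = ⌊$336,451 × 125%/3⌋ = $140,187; SL = ⌊$286,551/3⌋ = $95,517 → take DB $140,187. Book value $196,264.
Year 2: DB = ⌊$196,264 × 125%/3⌋ = $81,776; SL = ⌊$146,364/2⌋ = $73,182 → take DB $81,776. Book value $114,488.
Year 3 (final): $114,488 − $49,900 = $64,588. Book value $49,900.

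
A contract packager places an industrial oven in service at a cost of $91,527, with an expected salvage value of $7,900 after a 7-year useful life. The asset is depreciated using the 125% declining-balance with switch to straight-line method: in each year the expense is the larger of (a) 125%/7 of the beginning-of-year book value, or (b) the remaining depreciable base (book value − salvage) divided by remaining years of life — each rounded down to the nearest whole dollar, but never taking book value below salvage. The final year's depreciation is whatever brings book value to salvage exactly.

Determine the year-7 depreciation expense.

$10,708

Depreciable base = $91,527 − $7,900 = $83,627.
Year 1: DB = ⌊$91,527 × 125%/7⌋ = $16,344; SL = ⌊$83,627/7⌋ = $11,946 → take DB $16,344. Book value $75,183.
Year 2: DB = ⌊$75,183 × 125%/7⌋ = $13,425; SL = ⌊$67,283/6⌋ = $11,213 → take DB $13,425. Book value $61,758.
Year 3: DB = ⌊$61,758 × 125%/7⌋ = $11,028; SL = ⌊$53,858/5⌋ = $10,771 → take DB $11,028. Book value $50,730.
Year 4: DB = ⌊$50,730 × 125%/7⌋ = $9,058; SL = ⌊$42,830/4⌋ = $10,707 → take SL $10,707. Book value $40,023.
Year 5: DB = ⌊$40,023 × 125%/7⌋ = $7,146; SL = ⌊$32,123/3⌋ = $10,707 → take SL $10,707. Book value $29,316.
Year 6: DB = ⌊$29,316 × 125%/7⌋ = $5,235; SL = ⌊$21,416/2⌋ = $10,708 → take SL $10,708. Book value $18,608.
Year 7 (final): $18,608 − $7,900 = $10,708. Book value $7,900.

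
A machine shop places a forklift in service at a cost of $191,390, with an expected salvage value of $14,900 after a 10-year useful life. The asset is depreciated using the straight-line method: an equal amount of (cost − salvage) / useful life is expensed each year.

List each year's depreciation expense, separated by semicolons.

Depreciable base = $191,390 − $14,900 = $176,490.
Annual expense = $176,490 / 10 = $17,649.
End of year 1: book value $173,741.
End of year 2: book value $156,092.
End of year 3: book value $138,443.
End of year 4: book value $120,794.
End of year 5: book value $103,145.
End of year 6: book value $85,496.
End of year 7: book value $67,847.
End of year 8: book value $50,198.
End of year 9: book value $32,549.
End of year 10: book value $14,900.

$17,649; $17,649; $17,649; $17,649; $17,649; $17,649; $17,649; $17,649; $17,649; $17,649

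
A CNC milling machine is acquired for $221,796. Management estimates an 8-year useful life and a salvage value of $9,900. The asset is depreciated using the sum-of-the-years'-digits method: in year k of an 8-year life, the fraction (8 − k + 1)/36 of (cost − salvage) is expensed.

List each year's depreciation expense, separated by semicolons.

Depreciable base = $221,796 − $9,900 = $211,896.
Sum of the years' digits = 8+7+6+5+4+3+2+1 = 36.
Year 1: $211,896 × 8/36 = $47,088. Book value $174,708.
Year 2: $211,896 × 7/36 = $41,202. Book value $133,506.
Year 3: $211,896 × 6/36 = $35,316. Book value $98,190.
Year 4: $211,896 × 5/36 = $29,430. Book value $68,760.
Year 5: $211,896 × 4/36 = $23,544. Book value $45,216.
Year 6: $211,896 × 3/36 = $17,658. Book value $27,558.
Year 7: $211,896 × 2/36 = $11,772. Book value $15,786.
Year 8: $211,896 × 1/36 = $5,886. Book value $9,900.

$47,088; $41,202; $35,316; $29,430; $23,544; $17,658; $11,772; $5,886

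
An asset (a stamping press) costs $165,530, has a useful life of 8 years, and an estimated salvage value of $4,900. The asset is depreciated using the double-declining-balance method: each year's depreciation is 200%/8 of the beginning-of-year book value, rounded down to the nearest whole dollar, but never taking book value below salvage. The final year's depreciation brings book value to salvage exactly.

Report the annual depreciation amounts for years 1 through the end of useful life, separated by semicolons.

Depreciable base = $165,530 − $4,900 = $160,630.
Year 1: ⌊$165,530 × 200%/8⌋ = $41,382. Book value $124,148.
Year 2: ⌊$124,148 × 200%/8⌋ = $31,037. Book value $93,111.
Year 3: ⌊$93,111 × 200%/8⌋ = $23,277. Book value $69,834.
Year 4: ⌊$69,834 × 200%/8⌋ = $17,458. Book value $52,376.
Year 5: ⌊$52,376 × 200%/8⌋ = $13,094. Book value $39,282.
Year 6: ⌊$39,282 × 200%/8⌋ = $9,820. Book value $29,462.
Year 7: ⌊$29,462 × 200%/8⌋ = $7,365. Book value $22,097.
Year 8 (final): $22,097 − $4,900 = $17,197. Book value $4,900.

$41,382; $31,037; $23,277; $17,458; $13,094; $9,820; $7,365; $17,197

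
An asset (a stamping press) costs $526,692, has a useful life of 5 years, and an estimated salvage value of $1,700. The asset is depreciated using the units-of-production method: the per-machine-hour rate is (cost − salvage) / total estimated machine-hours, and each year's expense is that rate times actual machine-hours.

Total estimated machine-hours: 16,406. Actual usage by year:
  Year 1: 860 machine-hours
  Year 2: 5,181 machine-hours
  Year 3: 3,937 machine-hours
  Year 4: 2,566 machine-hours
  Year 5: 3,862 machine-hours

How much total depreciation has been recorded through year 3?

Depreciable base = $526,692 − $1,700 = $524,992.
Rate = $524,992 / 16,406 machine-hours = $32 per machine-hour.
Year 1: 860 × $32 = $27,520. Book value $499,172.
Year 2: 5,181 × $32 = $165,792. Book value $333,380.
Year 3: 3,937 × $32 = $125,984. Book value $207,396.
Accumulated through year 3 = $526,692 − $207,396 = $319,296.

$319,296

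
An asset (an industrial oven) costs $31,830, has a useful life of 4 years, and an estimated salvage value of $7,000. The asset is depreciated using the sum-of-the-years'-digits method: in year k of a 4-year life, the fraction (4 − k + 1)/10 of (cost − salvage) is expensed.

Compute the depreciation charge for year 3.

Depreciable base = $31,830 − $7,000 = $24,830.
Sum of the years' digits = 4+3+2+1 = 10.
Year 1: $24,830 × 4/10 = $9,932. Book value $21,898.
Year 2: $24,830 × 3/10 = $7,449. Book value $14,449.
Year 3: $24,830 × 2/10 = $4,966. Book value $9,483.

$4,966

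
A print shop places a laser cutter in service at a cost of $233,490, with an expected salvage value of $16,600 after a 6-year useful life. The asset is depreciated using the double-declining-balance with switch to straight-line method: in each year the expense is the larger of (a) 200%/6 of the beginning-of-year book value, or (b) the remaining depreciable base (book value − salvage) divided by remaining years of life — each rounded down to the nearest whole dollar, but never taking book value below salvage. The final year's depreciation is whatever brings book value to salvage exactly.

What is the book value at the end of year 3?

Depreciable base = $233,490 − $16,600 = $216,890.
Year 1: DB = ⌊$233,490 × 200%/6⌋ = $77,830; SL = ⌊$216,890/6⌋ = $36,148 → take DB $77,830. Book value $155,660.
Year 2: DB = ⌊$155,660 × 200%/6⌋ = $51,886; SL = ⌊$139,060/5⌋ = $27,812 → take DB $51,886. Book value $103,774.
Year 3: DB = ⌊$103,774 × 200%/6⌋ = $34,591; SL = ⌊$87,174/4⌋ = $21,793 → take DB $34,591. Book value $69,183.

$69,183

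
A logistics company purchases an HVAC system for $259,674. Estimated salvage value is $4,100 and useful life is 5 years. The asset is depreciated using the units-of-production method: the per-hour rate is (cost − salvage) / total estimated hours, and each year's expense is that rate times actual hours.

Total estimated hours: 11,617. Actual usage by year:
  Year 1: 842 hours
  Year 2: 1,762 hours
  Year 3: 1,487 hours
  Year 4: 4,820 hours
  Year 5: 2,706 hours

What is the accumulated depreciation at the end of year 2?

Depreciable base = $259,674 − $4,100 = $255,574.
Rate = $255,574 / 11,617 hours = $22 per hour.
Year 1: 842 × $22 = $18,524. Book value $241,150.
Year 2: 1,762 × $22 = $38,764. Book value $202,386.
Accumulated through year 2 = $259,674 − $202,386 = $57,288.

$57,288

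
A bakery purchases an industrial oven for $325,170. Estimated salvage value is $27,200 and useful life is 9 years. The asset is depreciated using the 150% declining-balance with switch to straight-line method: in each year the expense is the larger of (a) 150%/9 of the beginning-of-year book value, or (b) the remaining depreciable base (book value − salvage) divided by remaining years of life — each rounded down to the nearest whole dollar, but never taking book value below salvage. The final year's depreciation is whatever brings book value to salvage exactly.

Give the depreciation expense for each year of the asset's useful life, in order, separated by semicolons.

$54,195; $45,162; $37,635; $31,363; $26,135; $25,870; $25,870; $25,870; $25,870

Depreciable base = $325,170 − $27,200 = $297,970.
Year 1: DB = ⌊$325,170 × 150%/9⌋ = $54,195; SL = ⌊$297,970/9⌋ = $33,107 → take DB $54,195. Book value $270,975.
Year 2: DB = ⌊$270,975 × 150%/9⌋ = $45,162; SL = ⌊$243,775/8⌋ = $30,471 → take DB $45,162. Book value $225,813.
Year 3: DB = ⌊$225,813 × 150%/9⌋ = $37,635; SL = ⌊$198,613/7⌋ = $28,373 → take DB $37,635. Book value $188,178.
Year 4: DB = ⌊$188,178 × 150%/9⌋ = $31,363; SL = ⌊$160,978/6⌋ = $26,829 → take DB $31,363. Book value $156,815.
Year 5: DB = ⌊$156,815 × 150%/9⌋ = $26,135; SL = ⌊$129,615/5⌋ = $25,923 → take DB $26,135. Book value $130,680.
Year 6: DB = ⌊$130,680 × 150%/9⌋ = $21,780; SL = ⌊$103,480/4⌋ = $25,870 → take SL $25,870. Book value $104,810.
Year 7: DB = ⌊$104,810 × 150%/9⌋ = $17,468; SL = ⌊$77,610/3⌋ = $25,870 → take SL $25,870. Book value $78,940.
Year 8: DB = ⌊$78,940 × 150%/9⌋ = $13,156; SL = ⌊$51,740/2⌋ = $25,870 → take SL $25,870. Book value $53,070.
Year 9 (final): $53,070 − $27,200 = $25,870. Book value $27,200.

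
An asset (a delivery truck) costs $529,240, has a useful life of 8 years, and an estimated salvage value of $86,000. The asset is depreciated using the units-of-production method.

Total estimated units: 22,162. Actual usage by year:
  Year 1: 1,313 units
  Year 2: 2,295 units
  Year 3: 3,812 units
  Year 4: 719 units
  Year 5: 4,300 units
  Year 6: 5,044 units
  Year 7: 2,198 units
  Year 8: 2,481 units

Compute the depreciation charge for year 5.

$86,000

Depreciable base = $529,240 − $86,000 = $443,240.
Rate = $443,240 / 22,162 units = $20 per unit.
Year 1: 1,313 × $20 = $26,260. Book value $502,980.
Year 2: 2,295 × $20 = $45,900. Book value $457,080.
Year 3: 3,812 × $20 = $76,240. Book value $380,840.
Year 4: 719 × $20 = $14,380. Book value $366,460.
Year 5: 4,300 × $20 = $86,000. Book value $280,460.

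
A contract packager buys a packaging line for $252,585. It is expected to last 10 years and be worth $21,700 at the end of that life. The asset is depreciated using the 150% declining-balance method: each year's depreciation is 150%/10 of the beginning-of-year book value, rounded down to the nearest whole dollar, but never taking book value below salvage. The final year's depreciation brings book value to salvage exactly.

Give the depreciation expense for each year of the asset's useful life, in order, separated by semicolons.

Depreciable base = $252,585 − $21,700 = $230,885.
Year 1: ⌊$252,585 × 150%/10⌋ = $37,887. Book value $214,698.
Year 2: ⌊$214,698 × 150%/10⌋ = $32,204. Book value $182,494.
Year 3: ⌊$182,494 × 150%/10⌋ = $27,374. Book value $155,120.
Year 4: ⌊$155,120 × 150%/10⌋ = $23,268. Book value $131,852.
Year 5: ⌊$131,852 × 150%/10⌋ = $19,777. Book value $112,075.
Year 6: ⌊$112,075 × 150%/10⌋ = $16,811. Book value $95,264.
Year 7: ⌊$95,264 × 150%/10⌋ = $14,289. Book value $80,975.
Year 8: ⌊$80,975 × 150%/10⌋ = $12,146. Book value $68,829.
Year 9: ⌊$68,829 × 150%/10⌋ = $10,324. Book value $58,505.
Year 10 (final): $58,505 − $21,700 = $36,805. Book value $21,700.

$37,887; $32,204; $27,374; $23,268; $19,777; $16,811; $14,289; $12,146; $10,324; $36,805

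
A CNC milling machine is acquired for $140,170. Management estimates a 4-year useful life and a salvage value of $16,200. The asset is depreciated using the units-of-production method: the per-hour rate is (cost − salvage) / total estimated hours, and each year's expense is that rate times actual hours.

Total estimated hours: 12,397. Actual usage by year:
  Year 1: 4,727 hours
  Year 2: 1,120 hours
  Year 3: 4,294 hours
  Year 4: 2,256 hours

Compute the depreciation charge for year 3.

Depreciable base = $140,170 − $16,200 = $123,970.
Rate = $123,970 / 12,397 hours = $10 per hour.
Year 1: 4,727 × $10 = $47,270. Book value $92,900.
Year 2: 1,120 × $10 = $11,200. Book value $81,700.
Year 3: 4,294 × $10 = $42,940. Book value $38,760.

$42,940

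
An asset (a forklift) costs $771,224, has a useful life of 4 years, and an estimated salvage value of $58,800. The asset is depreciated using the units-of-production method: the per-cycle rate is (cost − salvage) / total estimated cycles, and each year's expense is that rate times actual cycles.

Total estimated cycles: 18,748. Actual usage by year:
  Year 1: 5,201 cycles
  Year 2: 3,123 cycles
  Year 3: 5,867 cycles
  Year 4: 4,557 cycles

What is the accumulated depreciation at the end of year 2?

$316,312

Depreciable base = $771,224 − $58,800 = $712,424.
Rate = $712,424 / 18,748 cycles = $38 per cycle.
Year 1: 5,201 × $38 = $197,638. Book value $573,586.
Year 2: 3,123 × $38 = $118,674. Book value $454,912.
Accumulated through year 2 = $771,224 − $454,912 = $316,312.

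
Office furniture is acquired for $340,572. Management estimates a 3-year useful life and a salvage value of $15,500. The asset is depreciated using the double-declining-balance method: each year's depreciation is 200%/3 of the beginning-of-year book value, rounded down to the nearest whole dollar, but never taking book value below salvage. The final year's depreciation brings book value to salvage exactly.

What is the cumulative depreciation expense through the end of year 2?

Depreciable base = $340,572 − $15,500 = $325,072.
Year 1: ⌊$340,572 × 200%/3⌋ = $227,048. Book value $113,524.
Year 2: ⌊$113,524 × 200%/3⌋ = $75,682. Book value $37,842.
Accumulated through year 2 = $340,572 − $37,842 = $302,730.

$302,730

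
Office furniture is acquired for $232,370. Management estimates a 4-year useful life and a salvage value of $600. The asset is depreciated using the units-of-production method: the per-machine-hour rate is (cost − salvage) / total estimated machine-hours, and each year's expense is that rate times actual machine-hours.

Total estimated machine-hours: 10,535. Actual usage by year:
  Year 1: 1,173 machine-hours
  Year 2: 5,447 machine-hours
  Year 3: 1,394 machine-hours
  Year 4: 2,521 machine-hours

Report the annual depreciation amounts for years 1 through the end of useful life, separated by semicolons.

$25,806; $119,834; $30,668; $55,462

Depreciable base = $232,370 − $600 = $231,770.
Rate = $231,770 / 10,535 machine-hours = $22 per machine-hour.
Year 1: 1,173 × $22 = $25,806. Book value $206,564.
Year 2: 5,447 × $22 = $119,834. Book value $86,730.
Year 3: 1,394 × $22 = $30,668. Book value $56,062.
Year 4: 2,521 × $22 = $55,462. Book value $600.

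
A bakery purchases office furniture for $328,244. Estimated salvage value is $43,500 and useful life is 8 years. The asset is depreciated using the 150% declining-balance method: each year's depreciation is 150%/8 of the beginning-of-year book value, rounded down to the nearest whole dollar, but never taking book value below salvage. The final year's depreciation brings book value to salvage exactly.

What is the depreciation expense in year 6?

$21,793

Depreciable base = $328,244 − $43,500 = $284,744.
Year 1: ⌊$328,244 × 150%/8⌋ = $61,545. Book value $266,699.
Year 2: ⌊$266,699 × 150%/8⌋ = $50,006. Book value $216,693.
Year 3: ⌊$216,693 × 150%/8⌋ = $40,629. Book value $176,064.
Year 4: ⌊$176,064 × 150%/8⌋ = $33,012. Book value $143,052.
Year 5: ⌊$143,052 × 150%/8⌋ = $26,822. Book value $116,230.
Year 6: ⌊$116,230 × 150%/8⌋ = $21,793. Book value $94,437.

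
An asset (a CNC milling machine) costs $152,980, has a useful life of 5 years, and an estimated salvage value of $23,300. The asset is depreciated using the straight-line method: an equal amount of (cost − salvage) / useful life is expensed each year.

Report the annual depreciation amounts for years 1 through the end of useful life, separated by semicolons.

$25,936; $25,936; $25,936; $25,936; $25,936

Depreciable base = $152,980 − $23,300 = $129,680.
Annual expense = $129,680 / 5 = $25,936.
End of year 1: book value $127,044.
End of year 2: book value $101,108.
End of year 3: book value $75,172.
End of year 4: book value $49,236.
End of year 5: book value $23,300.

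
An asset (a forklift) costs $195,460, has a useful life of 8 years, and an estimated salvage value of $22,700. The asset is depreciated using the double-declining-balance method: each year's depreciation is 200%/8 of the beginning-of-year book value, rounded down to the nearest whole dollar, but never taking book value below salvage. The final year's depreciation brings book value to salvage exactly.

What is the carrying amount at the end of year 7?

$26,092

Depreciable base = $195,460 − $22,700 = $172,760.
Year 1: ⌊$195,460 × 200%/8⌋ = $48,865. Book value $146,595.
Year 2: ⌊$146,595 × 200%/8⌋ = $36,648. Book value $109,947.
Year 3: ⌊$109,947 × 200%/8⌋ = $27,486. Book value $82,461.
Year 4: ⌊$82,461 × 200%/8⌋ = $20,615. Book value $61,846.
Year 5: ⌊$61,846 × 200%/8⌋ = $15,461. Book value $46,385.
Year 6: ⌊$46,385 × 200%/8⌋ = $11,596. Book value $34,789.
Year 7: ⌊$34,789 × 200%/8⌋ = $8,697. Book value $26,092.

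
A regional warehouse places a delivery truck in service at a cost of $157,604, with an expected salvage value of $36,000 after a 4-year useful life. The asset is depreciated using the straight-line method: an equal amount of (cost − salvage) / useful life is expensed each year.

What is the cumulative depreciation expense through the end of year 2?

Depreciable base = $157,604 − $36,000 = $121,604.
Annual expense = $121,604 / 4 = $30,401.
End of year 1: book value $127,203.
End of year 2: book value $96,802.
Accumulated through year 2 = $157,604 − $96,802 = $60,802.

$60,802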